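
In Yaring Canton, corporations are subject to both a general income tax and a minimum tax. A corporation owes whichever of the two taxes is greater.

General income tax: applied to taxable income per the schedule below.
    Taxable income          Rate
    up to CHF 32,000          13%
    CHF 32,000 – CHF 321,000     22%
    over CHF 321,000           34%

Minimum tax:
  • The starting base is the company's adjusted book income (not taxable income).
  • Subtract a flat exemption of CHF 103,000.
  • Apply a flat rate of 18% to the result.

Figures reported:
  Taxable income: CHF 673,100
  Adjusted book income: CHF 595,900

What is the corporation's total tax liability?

Minimum tax:
  Base (adjusted book income): CHF 595,900
  Less exemption CHF 103,000 → base CHF 492,900
  CHF 492,900 × 18% = CHF 88,722

General income tax:
  CHF 32,000 × 13% = CHF 4,160
  CHF 289,000 × 22% = CHF 63,580
  CHF 352,100 × 34% = CHF 119,714
  → CHF 187,454

CHF 187,454 > CHF 88,722, so the general income tax governs.

CHF 187,454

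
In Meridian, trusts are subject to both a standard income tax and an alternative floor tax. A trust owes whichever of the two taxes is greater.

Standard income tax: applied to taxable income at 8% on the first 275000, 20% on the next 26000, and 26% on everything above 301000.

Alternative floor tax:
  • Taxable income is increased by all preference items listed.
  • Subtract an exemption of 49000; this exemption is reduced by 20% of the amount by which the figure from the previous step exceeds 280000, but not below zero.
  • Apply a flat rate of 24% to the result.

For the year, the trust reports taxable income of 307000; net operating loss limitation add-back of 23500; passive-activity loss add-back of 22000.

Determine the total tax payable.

76320

Standard income tax:
  275000 × 8% = 22000
  26000 × 20% = 5200
  6000 × 26% = 1560
  → 28760

Alternative floor tax:
  Adjusted income: 307000 + 23500 + 22000 = 352500
  Exemption: 49000 − 20% × (352500 − 280000) = 49000 − 14500 = 34500
  Base: 352500 − 34500 = 318000
  318000 × 24% = 76320

76320 > 28760, so the alternative floor tax is the binding amount.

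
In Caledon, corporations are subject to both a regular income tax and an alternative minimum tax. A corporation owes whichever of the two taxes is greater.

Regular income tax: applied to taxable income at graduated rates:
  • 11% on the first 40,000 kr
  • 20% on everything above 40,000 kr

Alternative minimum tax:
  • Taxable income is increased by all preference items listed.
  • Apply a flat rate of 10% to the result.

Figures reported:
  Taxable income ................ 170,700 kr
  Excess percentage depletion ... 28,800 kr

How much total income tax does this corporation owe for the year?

30,540 kr

Alternative minimum tax:
  Adjusted income: 170,700 kr + 28,800 kr = 199,500 kr
  199,500 kr × 10% = 19,950 kr

Regular income tax:
  40,000 kr × 11% = 4,400 kr
  130,700 kr × 20% = 26,140 kr
  → 30,540 kr

30,540 kr > 19,950 kr, so the regular income tax governs.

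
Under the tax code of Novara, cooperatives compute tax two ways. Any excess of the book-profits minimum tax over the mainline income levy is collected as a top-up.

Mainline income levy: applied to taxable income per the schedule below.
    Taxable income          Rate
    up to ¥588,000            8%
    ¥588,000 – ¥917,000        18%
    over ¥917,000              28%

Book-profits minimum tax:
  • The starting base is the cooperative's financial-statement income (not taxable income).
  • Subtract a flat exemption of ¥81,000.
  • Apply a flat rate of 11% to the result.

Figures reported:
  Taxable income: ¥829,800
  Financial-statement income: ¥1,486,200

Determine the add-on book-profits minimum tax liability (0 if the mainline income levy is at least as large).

Mainline income levy:
  ¥588,000 × 8% = ¥47,040
  ¥241,800 × 18% = ¥43,524
  → ¥90,564

Book-profits minimum tax:
  Base (financial-statement income): ¥1,486,200
  Less exemption ¥81,000 → base ¥1,405,200
  ¥1,405,200 × 11% = ¥154,572

Excess of book-profits minimum tax over mainline income levy: ¥154,572 − ¥90,564 = ¥64,008.

¥64,008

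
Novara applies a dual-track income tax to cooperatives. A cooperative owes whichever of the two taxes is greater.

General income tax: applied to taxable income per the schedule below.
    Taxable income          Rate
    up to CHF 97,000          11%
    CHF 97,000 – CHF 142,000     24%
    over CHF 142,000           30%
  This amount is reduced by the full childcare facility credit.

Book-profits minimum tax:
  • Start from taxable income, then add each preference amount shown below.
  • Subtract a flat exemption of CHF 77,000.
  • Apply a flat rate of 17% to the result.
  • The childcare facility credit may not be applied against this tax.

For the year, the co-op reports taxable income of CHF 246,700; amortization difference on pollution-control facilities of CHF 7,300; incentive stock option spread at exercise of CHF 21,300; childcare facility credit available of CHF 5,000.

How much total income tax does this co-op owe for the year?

Book-profits minimum tax:
  Adjusted income: CHF 246,700 + CHF 7,300 + CHF 21,300 = CHF 275,300
  Less exemption CHF 77,000 → base CHF 198,300
  CHF 198,300 × 17% = CHF 33,711

General income tax:
  CHF 97,000 × 11% = CHF 10,670
  CHF 45,000 × 24% = CHF 10,800
  CHF 104,700 × 30% = CHF 31,410
  → CHF 52,880
  Less childcare facility credit CHF 5,000 → CHF 47,880

CHF 47,880 > CHF 33,711, so the general income tax governs.

CHF 47,880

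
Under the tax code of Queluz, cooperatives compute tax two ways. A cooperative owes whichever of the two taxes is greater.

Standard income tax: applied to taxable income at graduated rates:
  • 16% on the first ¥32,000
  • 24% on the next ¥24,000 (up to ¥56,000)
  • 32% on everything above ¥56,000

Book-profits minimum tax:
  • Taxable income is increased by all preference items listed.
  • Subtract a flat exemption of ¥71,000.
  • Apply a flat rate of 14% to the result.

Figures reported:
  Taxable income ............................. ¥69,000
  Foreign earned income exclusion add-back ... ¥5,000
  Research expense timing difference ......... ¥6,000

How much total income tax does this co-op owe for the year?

¥15,040

Standard income tax:
  ¥32,000 × 16% = ¥5,120
  ¥24,000 × 24% = ¥5,760
  ¥13,000 × 32% = ¥4,160
  → ¥15,040

Book-profits minimum tax:
  Adjusted income: ¥69,000 + ¥5,000 + ¥6,000 = ¥80,000
  Less exemption ¥71,000 → base ¥9,000
  ¥9,000 × 14% = ¥1,260

¥15,040 > ¥1,260, so the standard income tax governs.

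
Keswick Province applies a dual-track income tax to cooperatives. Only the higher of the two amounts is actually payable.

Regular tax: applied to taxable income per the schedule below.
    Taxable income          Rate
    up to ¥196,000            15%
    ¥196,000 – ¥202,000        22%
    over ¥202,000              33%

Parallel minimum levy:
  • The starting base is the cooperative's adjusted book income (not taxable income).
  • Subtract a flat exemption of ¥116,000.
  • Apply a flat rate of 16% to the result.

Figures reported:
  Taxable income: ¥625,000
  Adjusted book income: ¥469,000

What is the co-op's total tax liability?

Regular tax:
  ¥196,000 × 15% = ¥29,400
  ¥6,000 × 22% = ¥1,320
  ¥423,000 × 33% = ¥139,590
  → ¥170,310

Parallel minimum levy:
  Base (adjusted book income): ¥469,000
  Less exemption ¥116,000 → base ¥353,000
  ¥353,000 × 16% = ¥56,480

¥170,310 > ¥56,480, so the regular tax governs.

¥170,310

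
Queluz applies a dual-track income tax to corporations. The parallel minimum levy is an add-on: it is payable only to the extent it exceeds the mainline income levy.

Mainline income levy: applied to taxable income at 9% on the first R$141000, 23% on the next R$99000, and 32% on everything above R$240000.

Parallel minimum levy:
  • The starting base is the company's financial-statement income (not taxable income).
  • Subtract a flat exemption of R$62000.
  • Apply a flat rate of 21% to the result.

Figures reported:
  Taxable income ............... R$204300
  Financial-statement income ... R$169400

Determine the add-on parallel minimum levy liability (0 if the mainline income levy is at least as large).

R$0

Parallel minimum levy:
  Base (financial-statement income): R$169400
  Less exemption R$62000 → base R$107400
  R$107400 × 21% = R$22554

Mainline income levy:
  R$141000 × 9% = R$12690
  R$63300 × 23% = R$14559
  → R$27249

R$22554 ≤ R$27249, so no add-on is due.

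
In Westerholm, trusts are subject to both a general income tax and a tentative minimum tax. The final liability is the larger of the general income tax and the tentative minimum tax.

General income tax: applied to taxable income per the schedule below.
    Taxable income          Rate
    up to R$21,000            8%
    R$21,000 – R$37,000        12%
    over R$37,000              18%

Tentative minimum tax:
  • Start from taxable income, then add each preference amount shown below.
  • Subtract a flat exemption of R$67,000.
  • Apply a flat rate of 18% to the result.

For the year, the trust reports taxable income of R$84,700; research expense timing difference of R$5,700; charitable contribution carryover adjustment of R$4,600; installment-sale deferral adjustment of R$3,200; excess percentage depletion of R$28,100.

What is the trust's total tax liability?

General income tax:
  R$21,000 × 8% = R$1,680
  R$16,000 × 12% = R$1,920
  R$47,700 × 18% = R$8,586
  → R$12,186

Tentative minimum tax:
  Adjusted income: R$84,700 + R$5,700 + R$4,600 + R$3,200 + R$28,100 = R$126,300
  Less exemption R$67,000 → base R$59,300
  R$59,300 × 18% = R$10,674

R$12,186 > R$10,674, so the general income tax governs.

R$12,186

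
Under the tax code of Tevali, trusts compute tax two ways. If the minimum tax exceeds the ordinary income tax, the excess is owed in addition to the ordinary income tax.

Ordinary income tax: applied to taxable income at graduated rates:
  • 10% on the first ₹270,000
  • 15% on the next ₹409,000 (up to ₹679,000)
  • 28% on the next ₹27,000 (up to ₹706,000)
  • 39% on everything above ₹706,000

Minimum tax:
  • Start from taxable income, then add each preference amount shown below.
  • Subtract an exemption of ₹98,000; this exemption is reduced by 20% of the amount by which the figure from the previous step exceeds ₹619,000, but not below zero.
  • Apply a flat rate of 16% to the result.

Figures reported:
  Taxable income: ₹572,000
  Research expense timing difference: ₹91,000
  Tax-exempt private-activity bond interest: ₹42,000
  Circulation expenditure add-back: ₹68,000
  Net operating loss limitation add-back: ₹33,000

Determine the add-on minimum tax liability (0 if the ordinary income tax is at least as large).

₹46,964

Minimum tax:
  Adjusted income: ₹572,000 + ₹91,000 + ₹42,000 + ₹68,000 + ₹33,000 = ₹806,000
  Exemption: ₹98,000 − 20% × (₹806,000 − ₹619,000) = ₹98,000 − ₹37,400 = ₹60,600
  Base: ₹806,000 − ₹60,600 = ₹745,400
  ₹745,400 × 16% = ₹119,264

Ordinary income tax:
  ₹270,000 × 10% = ₹27,000
  ₹302,000 × 15% = ₹45,300
  → ₹72,300

Excess of minimum tax over ordinary income tax: ₹119,264 − ₹72,300 = ₹46,964.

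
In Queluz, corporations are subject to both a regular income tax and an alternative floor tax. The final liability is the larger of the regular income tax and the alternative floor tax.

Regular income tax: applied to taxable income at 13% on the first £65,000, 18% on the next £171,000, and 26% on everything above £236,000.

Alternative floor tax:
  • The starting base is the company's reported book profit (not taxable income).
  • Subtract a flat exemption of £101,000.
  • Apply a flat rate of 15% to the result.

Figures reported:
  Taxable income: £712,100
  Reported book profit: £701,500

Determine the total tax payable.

Regular income tax:
  £65,000 × 13% = £8,450
  £171,000 × 18% = £30,780
  £476,100 × 26% = £123,786
  → £163,016

Alternative floor tax:
  Base (reported book profit): £701,500
  Less exemption £101,000 → base £600,500
  £600,500 × 15% = £90,075

£163,016 > £90,075, so the regular income tax governs.

£163,016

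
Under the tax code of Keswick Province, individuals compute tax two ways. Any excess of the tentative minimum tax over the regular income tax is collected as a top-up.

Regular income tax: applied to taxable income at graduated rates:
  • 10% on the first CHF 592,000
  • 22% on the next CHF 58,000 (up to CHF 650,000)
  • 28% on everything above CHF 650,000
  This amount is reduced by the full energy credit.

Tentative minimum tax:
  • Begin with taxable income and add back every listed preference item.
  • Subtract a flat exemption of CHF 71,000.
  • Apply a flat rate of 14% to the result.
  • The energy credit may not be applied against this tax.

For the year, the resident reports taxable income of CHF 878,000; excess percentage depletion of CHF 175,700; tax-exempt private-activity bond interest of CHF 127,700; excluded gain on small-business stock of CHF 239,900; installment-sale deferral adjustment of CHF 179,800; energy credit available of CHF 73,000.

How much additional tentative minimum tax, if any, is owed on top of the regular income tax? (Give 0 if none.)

CHF 151,414

Regular income tax:
  CHF 592,000 × 10% = CHF 59,200
  CHF 58,000 × 22% = CHF 12,760
  CHF 228,000 × 28% = CHF 63,840
  → CHF 135,800
  Less energy credit CHF 73,000 → CHF 62,800

Tentative minimum tax:
  Adjusted income: CHF 878,000 + CHF 175,700 + CHF 127,700 + CHF 239,900 + CHF 179,800 = CHF 1,601,100
  Less exemption CHF 71,000 → base CHF 1,530,100
  CHF 1,530,100 × 14% = CHF 214,214

Excess of tentative minimum tax over regular income tax: CHF 214,214 − CHF 62,800 = CHF 151,414.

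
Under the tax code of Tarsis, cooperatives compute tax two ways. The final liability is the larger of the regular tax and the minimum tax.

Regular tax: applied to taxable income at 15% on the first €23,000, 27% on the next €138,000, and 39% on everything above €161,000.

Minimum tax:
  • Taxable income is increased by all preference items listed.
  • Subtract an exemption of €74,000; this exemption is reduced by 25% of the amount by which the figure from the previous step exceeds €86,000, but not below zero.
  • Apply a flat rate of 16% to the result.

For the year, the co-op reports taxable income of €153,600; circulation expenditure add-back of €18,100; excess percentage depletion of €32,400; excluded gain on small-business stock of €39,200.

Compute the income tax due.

€38,712

Regular tax:
  €23,000 × 15% = €3,450
  €130,600 × 27% = €35,262
  → €38,712

Minimum tax:
  Adjusted income: €153,600 + €18,100 + €32,400 + €39,200 = €243,300
  Exemption: €74,000 − 25% × (€243,300 − €86,000) = €74,000 − €39,325 = €34,675
  Base: €243,300 − €34,675 = €208,625
  €208,625 × 16% = €33,380

€38,712 > €33,380, so the regular tax governs.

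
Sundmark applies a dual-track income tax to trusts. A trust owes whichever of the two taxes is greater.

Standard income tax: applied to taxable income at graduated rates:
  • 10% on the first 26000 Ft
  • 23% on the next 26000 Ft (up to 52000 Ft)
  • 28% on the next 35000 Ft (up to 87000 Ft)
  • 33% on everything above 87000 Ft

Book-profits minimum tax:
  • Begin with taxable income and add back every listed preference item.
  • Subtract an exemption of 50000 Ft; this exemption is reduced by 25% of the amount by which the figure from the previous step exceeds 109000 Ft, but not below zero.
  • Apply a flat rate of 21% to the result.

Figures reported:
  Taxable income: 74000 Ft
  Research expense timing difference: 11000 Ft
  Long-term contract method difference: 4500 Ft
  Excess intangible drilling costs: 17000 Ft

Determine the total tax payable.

Book-profits minimum tax:
  Adjusted income: 74000 Ft + 11000 Ft + 4500 Ft + 17000 Ft = 106500 Ft
  Exemption: 106500 Ft ≤ 109000 Ft, so full 50000 Ft applies
  Base: 106500 Ft − 50000 Ft = 56500 Ft
  56500 Ft × 21% = 11865 Ft

Standard income tax:
  26000 Ft × 10% = 2600 Ft
  26000 Ft × 23% = 5980 Ft
  22000 Ft × 28% = 6160 Ft
  → 14740 Ft

14740 Ft > 11865 Ft, so the standard income tax governs.

14740 Ft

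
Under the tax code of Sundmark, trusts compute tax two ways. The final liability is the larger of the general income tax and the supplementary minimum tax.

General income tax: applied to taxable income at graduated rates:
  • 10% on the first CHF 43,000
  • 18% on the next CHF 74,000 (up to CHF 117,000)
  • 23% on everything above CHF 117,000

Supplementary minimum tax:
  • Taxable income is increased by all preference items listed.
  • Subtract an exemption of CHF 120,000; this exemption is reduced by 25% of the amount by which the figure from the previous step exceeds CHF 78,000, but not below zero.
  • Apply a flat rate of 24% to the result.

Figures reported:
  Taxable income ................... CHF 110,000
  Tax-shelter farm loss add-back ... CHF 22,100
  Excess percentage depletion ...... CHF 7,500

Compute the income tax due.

CHF 16,360

General income tax:
  CHF 43,000 × 10% = CHF 4,300
  CHF 67,000 × 18% = CHF 12,060
  → CHF 16,360

Supplementary minimum tax:
  Adjusted income: CHF 110,000 + CHF 22,100 + CHF 7,500 = CHF 139,600
  Exemption: CHF 120,000 − 25% × (CHF 139,600 − CHF 78,000) = CHF 120,000 − CHF 15,400 = CHF 104,600
  Base: CHF 139,600 − CHF 104,600 = CHF 35,000
  CHF 35,000 × 24% = CHF 8,400

CHF 16,360 > CHF 8,400, so the general income tax governs.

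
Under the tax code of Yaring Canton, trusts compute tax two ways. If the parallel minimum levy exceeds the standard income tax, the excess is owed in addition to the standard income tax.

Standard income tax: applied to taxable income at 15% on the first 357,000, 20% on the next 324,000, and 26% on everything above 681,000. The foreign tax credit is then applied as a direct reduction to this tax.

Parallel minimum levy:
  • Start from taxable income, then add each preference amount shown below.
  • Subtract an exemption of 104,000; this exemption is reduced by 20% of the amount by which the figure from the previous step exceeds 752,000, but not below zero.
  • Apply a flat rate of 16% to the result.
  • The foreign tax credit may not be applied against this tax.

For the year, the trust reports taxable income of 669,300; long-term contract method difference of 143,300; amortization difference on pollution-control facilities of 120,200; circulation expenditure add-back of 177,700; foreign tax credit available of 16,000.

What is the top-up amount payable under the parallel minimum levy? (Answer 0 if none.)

Parallel minimum levy:
  Adjusted income: 669,300 + 143,300 + 120,200 + 177,700 = 1,110,500
  Exemption: 104,000 − 20% × (1,110,500 − 752,000) = 104,000 − 71,700 = 32,300
  Base: 1,110,500 − 32,300 = 1,078,200
  1,078,200 × 16% = 172,512

Standard income tax:
  357,000 × 15% = 53,550
  312,300 × 20% = 62,460
  → 116,010
  Less foreign tax credit 16,000 → 100,010

Excess of parallel minimum levy over standard income tax: 172,512 − 100,010 = 72,502.

72,502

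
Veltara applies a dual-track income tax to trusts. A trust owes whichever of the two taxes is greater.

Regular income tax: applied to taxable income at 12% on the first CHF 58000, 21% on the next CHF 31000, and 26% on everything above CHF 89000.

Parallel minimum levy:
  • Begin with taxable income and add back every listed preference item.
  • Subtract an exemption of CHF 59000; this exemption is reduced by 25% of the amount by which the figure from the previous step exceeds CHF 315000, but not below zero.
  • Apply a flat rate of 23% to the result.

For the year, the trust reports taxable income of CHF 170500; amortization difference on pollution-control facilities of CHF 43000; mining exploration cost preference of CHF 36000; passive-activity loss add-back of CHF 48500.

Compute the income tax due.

CHF 54970

Regular income tax:
  CHF 58000 × 12% = CHF 6960
  CHF 31000 × 21% = CHF 6510
  CHF 81500 × 26% = CHF 21190
  → CHF 34660

Parallel minimum levy:
  Adjusted income: CHF 170500 + CHF 43000 + CHF 36000 + CHF 48500 = CHF 298000
  Exemption: CHF 298000 ≤ CHF 315000, so full CHF 59000 applies
  Base: CHF 298000 − CHF 59000 = CHF 239000
  CHF 239000 × 23% = CHF 54970

CHF 54970 > CHF 34660, so the parallel minimum levy is the binding amount.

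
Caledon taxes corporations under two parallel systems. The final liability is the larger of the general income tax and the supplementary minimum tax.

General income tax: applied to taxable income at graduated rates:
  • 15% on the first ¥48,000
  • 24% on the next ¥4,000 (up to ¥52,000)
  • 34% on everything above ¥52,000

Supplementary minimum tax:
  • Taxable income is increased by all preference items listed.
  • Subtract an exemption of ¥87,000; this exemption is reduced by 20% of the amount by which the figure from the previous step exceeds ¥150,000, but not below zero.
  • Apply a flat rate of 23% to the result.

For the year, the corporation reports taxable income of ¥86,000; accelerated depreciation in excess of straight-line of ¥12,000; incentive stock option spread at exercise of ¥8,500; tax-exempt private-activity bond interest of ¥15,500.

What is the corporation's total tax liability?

General income tax:
  ¥48,000 × 15% = ¥7,200
  ¥4,000 × 24% = ¥960
  ¥34,000 × 34% = ¥11,560
  → ¥19,720

Supplementary minimum tax:
  Adjusted income: ¥86,000 + ¥12,000 + ¥8,500 + ¥15,500 = ¥122,000
  Exemption: ¥122,000 ≤ ¥150,000, so full ¥87,000 applies
  Base: ¥122,000 − ¥87,000 = ¥35,000
  ¥35,000 × 23% = ¥8,050

¥19,720 > ¥8,050, so the general income tax governs.

¥19,720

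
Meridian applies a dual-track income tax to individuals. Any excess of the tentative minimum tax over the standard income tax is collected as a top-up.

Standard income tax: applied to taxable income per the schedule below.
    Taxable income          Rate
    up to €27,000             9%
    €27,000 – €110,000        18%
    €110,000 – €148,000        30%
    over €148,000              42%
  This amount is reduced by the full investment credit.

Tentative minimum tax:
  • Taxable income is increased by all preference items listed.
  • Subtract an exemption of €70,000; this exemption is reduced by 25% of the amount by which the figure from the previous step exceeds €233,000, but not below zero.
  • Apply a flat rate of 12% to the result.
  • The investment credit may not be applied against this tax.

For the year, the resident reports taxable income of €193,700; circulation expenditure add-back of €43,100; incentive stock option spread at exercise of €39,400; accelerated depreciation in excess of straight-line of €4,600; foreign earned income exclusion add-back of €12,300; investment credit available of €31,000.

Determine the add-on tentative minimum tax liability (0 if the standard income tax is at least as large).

€11,611

Tentative minimum tax:
  Adjusted income: €193,700 + €43,100 + €39,400 + €4,600 + €12,300 = €293,100
  Exemption: €70,000 − 25% × (€293,100 − €233,000) = €70,000 − €15,025 = €54,975
  Base: €293,100 − €54,975 = €238,125
  €238,125 × 12% = €28,575

Standard income tax:
  €27,000 × 9% = €2,430
  €83,000 × 18% = €14,940
  €38,000 × 30% = €11,400
  €45,700 × 42% = €19,194
  → €47,964
  Less investment credit €31,000 → €16,964

Excess of tentative minimum tax over standard income tax: €28,575 − €16,964 = €11,611.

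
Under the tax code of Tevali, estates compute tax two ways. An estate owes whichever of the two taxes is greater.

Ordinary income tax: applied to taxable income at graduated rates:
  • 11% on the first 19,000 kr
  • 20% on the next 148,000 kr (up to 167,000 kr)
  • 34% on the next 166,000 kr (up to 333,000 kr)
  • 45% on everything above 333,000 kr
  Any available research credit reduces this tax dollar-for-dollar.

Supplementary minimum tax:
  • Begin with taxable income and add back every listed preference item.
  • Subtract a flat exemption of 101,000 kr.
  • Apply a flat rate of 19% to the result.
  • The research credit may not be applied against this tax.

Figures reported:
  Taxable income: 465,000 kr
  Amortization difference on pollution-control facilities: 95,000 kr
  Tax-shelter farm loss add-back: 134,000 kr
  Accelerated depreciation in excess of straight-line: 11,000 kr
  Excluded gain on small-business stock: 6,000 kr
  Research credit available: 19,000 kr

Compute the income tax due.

Supplementary minimum tax:
  Adjusted income: 465,000 kr + 95,000 kr + 134,000 kr + 11,000 kr + 6,000 kr = 711,000 kr
  Less exemption 101,000 kr → base 610,000 kr
  610,000 kr × 19% = 115,900 kr

Ordinary income tax:
  19,000 kr × 11% = 2,090 kr
  148,000 kr × 20% = 29,600 kr
  166,000 kr × 34% = 56,440 kr
  132,000 kr × 45% = 59,400 kr
  → 147,530 kr
  Less research credit 19,000 kr → 128,530 kr

128,530 kr > 115,900 kr, so the ordinary income tax governs.

128,530 kr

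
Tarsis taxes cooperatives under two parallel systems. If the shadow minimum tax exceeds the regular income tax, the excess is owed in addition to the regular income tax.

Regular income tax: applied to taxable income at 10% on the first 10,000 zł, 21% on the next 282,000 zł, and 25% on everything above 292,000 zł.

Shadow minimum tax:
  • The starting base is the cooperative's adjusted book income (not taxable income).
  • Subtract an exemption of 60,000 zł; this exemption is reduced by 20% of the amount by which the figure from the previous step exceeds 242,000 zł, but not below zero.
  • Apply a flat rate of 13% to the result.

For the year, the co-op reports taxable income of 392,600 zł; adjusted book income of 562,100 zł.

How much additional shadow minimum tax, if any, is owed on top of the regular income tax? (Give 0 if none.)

Regular income tax:
  10,000 zł × 10% = 1,000 zł
  282,000 zł × 21% = 59,220 zł
  100,600 zł × 25% = 25,150 zł
  → 85,370 zł

Shadow minimum tax:
  Base (adjusted book income): 562,100 zł
  Exemption: 20% × (562,100 zł − 242,000 zł) = 64,020 zł ≥ 60,000 zł, so the exemption is fully phased out
  Base: 562,100 zł − 0 zł = 562,100 zł
  562,100 zł × 13% = 73,073 zł

73,073 zł ≤ 85,370 zł, so no add-on is due.

0 zł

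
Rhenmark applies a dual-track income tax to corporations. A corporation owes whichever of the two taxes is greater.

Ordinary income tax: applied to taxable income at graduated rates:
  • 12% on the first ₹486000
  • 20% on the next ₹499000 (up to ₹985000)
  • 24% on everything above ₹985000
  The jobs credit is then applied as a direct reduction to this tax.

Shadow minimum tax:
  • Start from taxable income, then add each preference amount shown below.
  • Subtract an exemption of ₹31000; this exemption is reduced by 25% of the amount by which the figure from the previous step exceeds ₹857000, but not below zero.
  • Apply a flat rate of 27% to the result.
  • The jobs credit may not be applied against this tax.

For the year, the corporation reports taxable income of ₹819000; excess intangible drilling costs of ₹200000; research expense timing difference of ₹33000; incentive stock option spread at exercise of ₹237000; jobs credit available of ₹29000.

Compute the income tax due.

Shadow minimum tax:
  Adjusted income: ₹819000 + ₹200000 + ₹33000 + ₹237000 = ₹1289000
  Exemption: 25% × (₹1289000 − ₹857000) = ₹108000 ≥ ₹31000, so the exemption is fully phased out
  Base: ₹1289000 − ₹0 = ₹1289000
  ₹1289000 × 27% = ₹348030

Ordinary income tax:
  ₹486000 × 12% = ₹58320
  ₹333000 × 20% = ₹66600
  → ₹124920
  Less jobs credit ₹29000 → ₹95920

₹348030 > ₹95920, so the shadow minimum tax is the binding amount.

₹348030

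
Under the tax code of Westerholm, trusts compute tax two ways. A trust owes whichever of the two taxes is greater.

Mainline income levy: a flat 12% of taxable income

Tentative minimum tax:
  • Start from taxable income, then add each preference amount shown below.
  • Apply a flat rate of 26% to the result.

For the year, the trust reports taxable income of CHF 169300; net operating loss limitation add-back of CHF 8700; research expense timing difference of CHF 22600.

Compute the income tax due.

Mainline income levy:
  CHF 169300 × 12% = CHF 20316

Tentative minimum tax:
  Adjusted income: CHF 169300 + CHF 8700 + CHF 22600 = CHF 200600
  CHF 200600 × 26% = CHF 52156

CHF 52156 > CHF 20316, so the tentative minimum tax is the binding amount.

CHF 52156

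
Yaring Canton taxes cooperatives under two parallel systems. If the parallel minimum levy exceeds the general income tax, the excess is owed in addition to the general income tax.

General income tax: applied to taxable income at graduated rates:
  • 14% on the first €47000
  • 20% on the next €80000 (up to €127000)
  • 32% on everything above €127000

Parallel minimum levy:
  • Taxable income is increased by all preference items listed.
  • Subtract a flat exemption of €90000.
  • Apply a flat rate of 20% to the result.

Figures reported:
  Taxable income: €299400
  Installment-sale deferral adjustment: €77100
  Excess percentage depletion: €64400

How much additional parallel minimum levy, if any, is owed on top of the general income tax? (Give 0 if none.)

Parallel minimum levy:
  Adjusted income: €299400 + €77100 + €64400 = €440900
  Less exemption €90000 → base €350900
  €350900 × 20% = €70180

General income tax:
  €47000 × 14% = €6580
  €80000 × 20% = €16000
  €172400 × 32% = €55168
  → €77748

€70180 ≤ €77748, so no add-on is due.

€0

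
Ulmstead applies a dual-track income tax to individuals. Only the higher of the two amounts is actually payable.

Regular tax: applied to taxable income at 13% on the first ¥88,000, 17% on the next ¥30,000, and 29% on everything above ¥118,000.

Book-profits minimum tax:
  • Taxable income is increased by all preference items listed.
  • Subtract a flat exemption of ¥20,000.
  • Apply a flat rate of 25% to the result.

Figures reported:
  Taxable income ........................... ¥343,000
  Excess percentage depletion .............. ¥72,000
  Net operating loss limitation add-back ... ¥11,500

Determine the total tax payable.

Book-profits minimum tax:
  Adjusted income: ¥343,000 + ¥72,000 + ¥11,500 = ¥426,500
  Less exemption ¥20,000 → base ¥406,500
  ¥406,500 × 25% = ¥101,625

Regular tax:
  ¥88,000 × 13% = ¥11,440
  ¥30,000 × 17% = ¥5,100
  ¥225,000 × 29% = ¥65,250
  → ¥81,790

¥101,625 > ¥81,790, so the book-profits minimum tax is the binding amount.

¥101,625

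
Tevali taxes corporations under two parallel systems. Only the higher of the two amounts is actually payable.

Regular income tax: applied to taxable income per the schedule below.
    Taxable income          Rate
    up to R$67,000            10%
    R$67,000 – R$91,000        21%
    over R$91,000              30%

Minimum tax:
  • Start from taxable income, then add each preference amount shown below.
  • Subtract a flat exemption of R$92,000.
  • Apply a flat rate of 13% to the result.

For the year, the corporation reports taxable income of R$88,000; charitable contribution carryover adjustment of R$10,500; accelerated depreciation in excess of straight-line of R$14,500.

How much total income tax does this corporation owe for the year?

R$11,110

Minimum tax:
  Adjusted income: R$88,000 + R$10,500 + R$14,500 = R$113,000
  Less exemption R$92,000 → base R$21,000
  R$21,000 × 13% = R$2,730

Regular income tax:
  R$67,000 × 10% = R$6,700
  R$21,000 × 21% = R$4,410
  → R$11,110

R$11,110 > R$2,730, so the regular income tax governs.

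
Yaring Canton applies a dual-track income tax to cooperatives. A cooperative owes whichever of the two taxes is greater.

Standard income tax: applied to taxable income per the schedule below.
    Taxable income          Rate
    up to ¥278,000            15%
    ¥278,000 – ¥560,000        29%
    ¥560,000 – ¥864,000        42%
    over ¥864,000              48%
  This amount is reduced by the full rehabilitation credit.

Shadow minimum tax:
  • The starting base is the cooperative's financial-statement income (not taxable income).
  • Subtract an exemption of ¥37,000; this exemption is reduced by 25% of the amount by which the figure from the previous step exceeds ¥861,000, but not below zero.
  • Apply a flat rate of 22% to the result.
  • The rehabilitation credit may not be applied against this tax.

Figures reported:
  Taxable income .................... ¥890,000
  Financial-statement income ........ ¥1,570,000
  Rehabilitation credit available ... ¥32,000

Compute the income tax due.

¥345,400

Standard income tax:
  ¥278,000 × 15% = ¥41,700
  ¥282,000 × 29% = ¥81,780
  ¥304,000 × 42% = ¥127,680
  ¥26,000 × 48% = ¥12,480
  → ¥263,640
  Less rehabilitation credit ¥32,000 → ¥231,640

Shadow minimum tax:
  Base (financial-statement income): ¥1,570,000
  Exemption: 25% × (¥1,570,000 − ¥861,000) = ¥177,250 ≥ ¥37,000, so the exemption is fully phased out
  Base: ¥1,570,000 − ¥0 = ¥1,570,000
  ¥1,570,000 × 22% = ¥345,400

¥345,400 > ¥231,640, so the shadow minimum tax is the binding amount.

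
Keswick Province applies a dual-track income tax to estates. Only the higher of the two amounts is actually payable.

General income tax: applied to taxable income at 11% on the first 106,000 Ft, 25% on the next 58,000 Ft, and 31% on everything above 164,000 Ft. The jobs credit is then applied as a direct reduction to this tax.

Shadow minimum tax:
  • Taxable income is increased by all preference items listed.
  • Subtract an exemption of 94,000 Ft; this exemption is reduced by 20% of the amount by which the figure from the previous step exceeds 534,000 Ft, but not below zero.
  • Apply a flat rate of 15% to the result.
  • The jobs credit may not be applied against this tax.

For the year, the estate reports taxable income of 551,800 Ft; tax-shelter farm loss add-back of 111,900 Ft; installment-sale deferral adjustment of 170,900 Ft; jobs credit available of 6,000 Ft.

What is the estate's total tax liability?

Shadow minimum tax:
  Adjusted income: 551,800 Ft + 111,900 Ft + 170,900 Ft = 834,600 Ft
  Exemption: 94,000 Ft − 20% × (834,600 Ft − 534,000 Ft) = 94,000 Ft − 60,120 Ft = 33,880 Ft
  Base: 834,600 Ft − 33,880 Ft = 800,720 Ft
  800,720 Ft × 15% = 120,108 Ft

General income tax:
  106,000 Ft × 11% = 11,660 Ft
  58,000 Ft × 25% = 14,500 Ft
  387,800 Ft × 31% = 120,218 Ft
  → 146,378 Ft
  Less jobs credit 6,000 Ft → 140,378 Ft

140,378 Ft > 120,108 Ft, so the general income tax governs.

140,378 Ft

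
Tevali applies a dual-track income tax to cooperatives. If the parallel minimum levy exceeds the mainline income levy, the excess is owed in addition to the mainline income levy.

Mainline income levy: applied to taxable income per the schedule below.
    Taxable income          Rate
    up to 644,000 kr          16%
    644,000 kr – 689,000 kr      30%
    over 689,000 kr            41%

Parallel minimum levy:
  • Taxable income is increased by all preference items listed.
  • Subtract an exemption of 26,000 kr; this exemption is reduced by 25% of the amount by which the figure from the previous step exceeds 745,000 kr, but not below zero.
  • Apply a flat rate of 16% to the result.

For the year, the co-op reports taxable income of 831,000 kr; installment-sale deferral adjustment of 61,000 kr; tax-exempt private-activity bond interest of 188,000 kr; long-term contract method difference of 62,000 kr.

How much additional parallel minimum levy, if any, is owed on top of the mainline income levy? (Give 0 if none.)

Parallel minimum levy:
  Adjusted income: 831,000 kr + 61,000 kr + 188,000 kr + 62,000 kr = 1,142,000 kr
  Exemption: 25% × (1,142,000 kr − 745,000 kr) = 99,250 kr ≥ 26,000 kr, so the exemption is fully phased out
  Base: 1,142,000 kr − 0 kr = 1,142,000 kr
  1,142,000 kr × 16% = 182,720 kr

Mainline income levy:
  644,000 kr × 16% = 103,040 kr
  45,000 kr × 30% = 13,500 kr
  142,000 kr × 41% = 58,220 kr
  → 174,760 kr

Excess of parallel minimum levy over mainline income levy: 182,720 kr − 174,760 kr = 7,960 kr.

7,960 kr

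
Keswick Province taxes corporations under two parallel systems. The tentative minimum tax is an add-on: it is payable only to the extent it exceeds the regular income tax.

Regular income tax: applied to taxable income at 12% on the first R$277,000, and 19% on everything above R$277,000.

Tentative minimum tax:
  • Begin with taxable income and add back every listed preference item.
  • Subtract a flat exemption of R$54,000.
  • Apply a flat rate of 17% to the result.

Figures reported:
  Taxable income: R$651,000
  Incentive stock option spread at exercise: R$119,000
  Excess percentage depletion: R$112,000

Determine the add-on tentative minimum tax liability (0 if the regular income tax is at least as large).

Tentative minimum tax:
  Adjusted income: R$651,000 + R$119,000 + R$112,000 = R$882,000
  Less exemption R$54,000 → base R$828,000
  R$828,000 × 17% = R$140,760

Regular income tax:
  R$277,000 × 12% = R$33,240
  R$374,000 × 19% = R$71,060
  → R$104,300

Excess of tentative minimum tax over regular income tax: R$140,760 − R$104,300 = R$36,460.

R$36,460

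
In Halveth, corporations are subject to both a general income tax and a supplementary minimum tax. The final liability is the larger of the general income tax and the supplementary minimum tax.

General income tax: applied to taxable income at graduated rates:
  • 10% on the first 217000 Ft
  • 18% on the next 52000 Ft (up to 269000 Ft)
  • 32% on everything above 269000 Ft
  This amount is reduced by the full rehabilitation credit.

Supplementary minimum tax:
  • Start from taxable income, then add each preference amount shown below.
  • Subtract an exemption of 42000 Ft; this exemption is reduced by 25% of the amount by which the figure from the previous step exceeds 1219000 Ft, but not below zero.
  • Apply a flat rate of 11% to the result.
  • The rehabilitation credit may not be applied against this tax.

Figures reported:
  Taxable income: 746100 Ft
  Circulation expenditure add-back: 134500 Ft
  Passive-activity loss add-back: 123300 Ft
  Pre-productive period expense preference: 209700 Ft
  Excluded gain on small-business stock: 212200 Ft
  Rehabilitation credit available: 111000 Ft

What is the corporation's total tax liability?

Supplementary minimum tax:
  Adjusted income: 746100 Ft + 134500 Ft + 123300 Ft + 209700 Ft + 212200 Ft = 1425800 Ft
  Exemption: 25% × (1425800 Ft − 1219000 Ft) = 51700 Ft ≥ 42000 Ft, so the exemption is fully phased out
  Base: 1425800 Ft − 0 Ft = 1425800 Ft
  1425800 Ft × 11% = 156838 Ft

General income tax:
  217000 Ft × 10% = 21700 Ft
  52000 Ft × 18% = 9360 Ft
  477100 Ft × 32% = 152672 Ft
  → 183732 Ft
  Less rehabilitation credit 111000 Ft → 72732 Ft

156838 Ft > 72732 Ft, so the supplementary minimum tax is the binding amount.

156838 Ft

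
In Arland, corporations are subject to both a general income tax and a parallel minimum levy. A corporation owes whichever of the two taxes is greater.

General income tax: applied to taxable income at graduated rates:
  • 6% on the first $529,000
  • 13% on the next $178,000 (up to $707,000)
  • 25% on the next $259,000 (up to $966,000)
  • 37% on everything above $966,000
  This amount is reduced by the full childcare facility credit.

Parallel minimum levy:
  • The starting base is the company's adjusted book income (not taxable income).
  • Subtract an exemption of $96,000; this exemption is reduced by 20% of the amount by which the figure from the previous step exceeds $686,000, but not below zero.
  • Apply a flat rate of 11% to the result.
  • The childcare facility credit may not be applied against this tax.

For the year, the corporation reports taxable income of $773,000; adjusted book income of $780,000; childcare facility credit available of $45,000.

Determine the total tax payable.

General income tax:
  $529,000 × 6% = $31,740
  $178,000 × 13% = $23,140
  $66,000 × 25% = $16,500
  → $71,380
  Less childcare facility credit $45,000 → $26,380

Parallel minimum levy:
  Base (adjusted book income): $780,000
  Exemption: $96,000 − 20% × ($780,000 − $686,000) = $96,000 − $18,800 = $77,200
  Base: $780,000 − $77,200 = $702,800
  $702,800 × 11% = $77,308

$77,308 > $26,380, so the parallel minimum levy is the binding amount.

$77,308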